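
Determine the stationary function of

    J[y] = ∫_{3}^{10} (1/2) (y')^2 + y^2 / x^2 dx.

The Lagrangian is L = (1/2) (y')^2 + y^2 / x^2.
Compute ∂L/∂y = 2y/x^2, ∂L/∂y' = y'.
The Euler-Lagrange equation d/dx(∂L/∂y') − ∂L/∂y = 0 reduces to
    y'' − 2/x^2 · y = 0  (x > 0).
Its general solution is
    y(x) = A x^2 + B / x,
with A, B fixed by the endpoint conditions.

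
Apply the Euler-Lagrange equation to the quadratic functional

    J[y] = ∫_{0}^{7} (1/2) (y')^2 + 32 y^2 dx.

The Lagrangian is L = (1/2) (y')^2 + 32 y^2.
Compute ∂L/∂y = 64y, ∂L/∂y' = y'.
The Euler-Lagrange equation d/dx(∂L/∂y') − ∂L/∂y = 0 reduces to
    y'' − 64 y = 0.
Its general solution is
    y(x) = A e^(8x) + B e^(−8x),
with A, B fixed by the endpoint conditions.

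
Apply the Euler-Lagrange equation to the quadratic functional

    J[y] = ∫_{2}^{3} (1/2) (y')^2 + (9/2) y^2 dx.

The Lagrangian is L = (1/2) (y')^2 + (9/2) y^2.
Compute ∂L/∂y = 9y, ∂L/∂y' = y'.
The Euler-Lagrange equation d/dx(∂L/∂y') − ∂L/∂y = 0 reduces to
    y'' − 9 y = 0.
Its general solution is
    y(x) = A e^(3x) + B e^(−3x),
with A, B fixed by the endpoint conditions.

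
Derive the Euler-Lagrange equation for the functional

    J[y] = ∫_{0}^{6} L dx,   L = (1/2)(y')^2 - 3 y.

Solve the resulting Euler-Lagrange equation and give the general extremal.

The Lagrangian is L = (1/2)(y')^2 - 3 y.
∂L/∂y = -3.
∂L/∂y' = y'.
The Euler-Lagrange equation d/dx(∂L/∂y') − ∂L/∂y = 0 becomes:
    y'' + 3 = 0
General solution: y(x) = -(3/2) x^2 + A x + B, where A and B are arbitrary constants fixed by the endpoint conditions.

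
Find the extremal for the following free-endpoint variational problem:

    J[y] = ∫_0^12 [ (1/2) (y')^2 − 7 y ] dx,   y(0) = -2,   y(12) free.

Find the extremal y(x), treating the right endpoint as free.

The Lagrangian L = (1/2) (y')^2 − 7 y gives
    ∂L/∂y = −7,   ∂L/∂y' = y'.
Euler-Lagrange: d/dx(y') − (−7) = 0, i.e. y'' + 7 = 0, so
    y(x) = −(7/2) x^2 + C1 x + C2.
Fixed left endpoint y(0) = -2 ⇒ C2 = -2.
The right endpoint x = 12 is free, so the natural (transversality) condition is ∂L/∂y' |_{x=12} = 0, i.e. y'(12) = 0.
Compute y'(x) = −7 x + C1, so y'(12) = −84 + C1 = 0 ⇒ C1 = 84.
Therefore the extremal is
    y(x) = −(7/2) x^2 + 84 x − 2.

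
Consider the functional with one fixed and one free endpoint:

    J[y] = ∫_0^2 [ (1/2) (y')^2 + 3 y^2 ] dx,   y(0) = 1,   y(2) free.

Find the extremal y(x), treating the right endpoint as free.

The Lagrangian L = (1/2) (y')^2 + 3 y^2 gives
    ∂L/∂y = 6 y,   ∂L/∂y' = y'.
Euler-Lagrange: y'' − 6 y = 0.
With k = sqrt(6), the general solution is
    y(x) = A cosh(sqrt(6) x) + B sinh(sqrt(6) x).
Fixed left endpoint y(0) = 1 ⇒ A = 1.
The right endpoint x = 2 is free, so the natural (transversality) condition is ∂L/∂y' |_{x=2} = 0, i.e. y'(2) = 0.
Compute y'(x) = A k sinh(k x) + B k cosh(k x), so
    y'(2) = A k sinh(k·2) + B k cosh(k·2) = 0
    ⇒ B = −A tanh(k·2) = − tanh(sqrt(6)·2).
Therefore the extremal is
    y(x) = cosh(sqrt(6) x) − tanh(sqrt(6)·2) sinh(sqrt(6) x).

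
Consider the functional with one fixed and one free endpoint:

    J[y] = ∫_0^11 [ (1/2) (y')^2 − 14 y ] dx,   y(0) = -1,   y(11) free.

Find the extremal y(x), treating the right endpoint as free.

The Lagrangian L = (1/2) (y')^2 − 14 y gives
    ∂L/∂y = −14,   ∂L/∂y' = y'.
Euler-Lagrange: d/dx(y') − (−14) = 0, i.e. y'' + 14 = 0, so
    y(x) = −(14/2) x^2 + C1 x + C2.
Fixed left endpoint y(0) = -1 ⇒ C2 = -1.
The right endpoint x = 11 is free, so the natural (transversality) condition is ∂L/∂y' |_{x=11} = 0, i.e. y'(11) = 0.
Compute y'(x) = −14 x + C1, so y'(11) = −154 + C1 = 0 ⇒ C1 = 154.
Therefore the extremal is
    y(x) = −7 x^2 + 154 x − 1.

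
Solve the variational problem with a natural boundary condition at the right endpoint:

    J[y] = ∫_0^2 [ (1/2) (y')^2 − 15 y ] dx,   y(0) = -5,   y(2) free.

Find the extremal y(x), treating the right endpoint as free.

The Lagrangian L = (1/2) (y')^2 − 15 y gives
    ∂L/∂y = −15,   ∂L/∂y' = y'.
Euler-Lagrange: d/dx(y') − (−15) = 0, i.e. y'' + 15 = 0, so
    y(x) = −(15/2) x^2 + C1 x + C2.
Fixed left endpoint y(0) = -5 ⇒ C2 = -5.
The right endpoint x = 2 is free, so the natural (transversality) condition is ∂L/∂y' |_{x=2} = 0, i.e. y'(2) = 0.
Compute y'(x) = −15 x + C1, so y'(2) = −30 + C1 = 0 ⇒ C1 = 30.
Therefore the extremal is
    y(x) = −(15/2) x^2 + 30 x − 5.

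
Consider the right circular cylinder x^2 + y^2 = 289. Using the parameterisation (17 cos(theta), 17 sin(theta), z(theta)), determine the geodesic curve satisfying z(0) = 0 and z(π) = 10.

Parameterise the cylinder of radius R = 17 as
    r(θ) = (17 cos θ, 17 sin θ, z(θ)).
The arc-length element is
    ds = sqrt(289 + (dz/dθ)^2) dθ,
so the Lagrangian is L = sqrt(289 + z'^2).
L depends on z' only, not on z or θ, so ∂L/∂z = 0 and
    ∂L/∂z' = z' / sqrt(289 + z'^2).
The Euler-Lagrange equation gives
    d/dθ( z' / sqrt(289 + z'^2) ) = 0,
so z' is constant. Integrating once:
    z(θ) = a θ + b,
a helix on the cylinder (a straight line when the cylinder is unrolled). The constants a, b are determined by the endpoint conditions.
With endpoint conditions z(0) = 0 and z(π) = 10: from z(0) = b we get b = 0, and a·π + 0 = 10 gives a = 10/π, so
    z(θ) = (10/π) θ.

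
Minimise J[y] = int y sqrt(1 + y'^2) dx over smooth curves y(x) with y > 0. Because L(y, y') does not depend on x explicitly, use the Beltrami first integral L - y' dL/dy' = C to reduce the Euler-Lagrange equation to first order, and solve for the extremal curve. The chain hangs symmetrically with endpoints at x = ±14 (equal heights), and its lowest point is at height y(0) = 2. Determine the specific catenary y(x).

The Lagrangian L(y, y') = y sqrt(1 + y'^2) has no explicit x dependence, so the Beltrami identity applies:
    L − y' ∂L/∂y' = C.
Compute ∂L/∂y' = y · y' / sqrt(1 + y'^2). Then
    L − y' ∂L/∂y'
    = y sqrt(1 + y'^2) − y · y'^2 / sqrt(1 + y'^2)
    = y (1 + y'^2 − y'^2) / sqrt(1 + y'^2)
    = y / sqrt(1 + y'^2) = C.
Squaring gives y^2 = C^2 (1 + y'^2), i.e.
    y'^2 = y^2 / C^2 − 1.
Separating variables,
    dy / sqrt(y^2 − C^2) = dx / C,
and integrating gives arccosh(y / C) = (x − a)/C, so
    y(x) = C cosh((x − a)/C),
the catenary. The constants C and a are fixed by the two endpoint conditions (and, for the hanging-chain problem, the length constraint selects C).
Now fit the given data. The endpoints x = ±14 are symmetric at equal height, so the catenary is even about its minimum: a = 0 and y(x) = C cosh(x/C). The lowest point is y(0) = C cosh(0) = C, and we are told y(0) = 2, so C = 2. Therefore
    y(x) = 2 cosh(x/2),
and at the endpoints
    y(±14) = 2 cosh(14/2).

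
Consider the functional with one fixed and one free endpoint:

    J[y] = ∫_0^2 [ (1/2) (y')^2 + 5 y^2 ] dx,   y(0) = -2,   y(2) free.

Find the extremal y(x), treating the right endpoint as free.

The Lagrangian L = (1/2) (y')^2 + 5 y^2 gives
    ∂L/∂y = 10 y,   ∂L/∂y' = y'.
Euler-Lagrange: y'' − 10 y = 0.
With k = sqrt(10), the general solution is
    y(x) = A cosh(sqrt(10) x) + B sinh(sqrt(10) x).
Fixed left endpoint y(0) = -2 ⇒ A = -2.
The right endpoint x = 2 is free, so the natural (transversality) condition is ∂L/∂y' |_{x=2} = 0, i.e. y'(2) = 0.
Compute y'(x) = A k sinh(k x) + B k cosh(k x), so
    y'(2) = A k sinh(k·2) + B k cosh(k·2) = 0
    ⇒ B = −A tanh(k·2) = 2 tanh(sqrt(10)·2).
Therefore the extremal is
    y(x) = −2 cosh(sqrt(10) x) + 2 tanh(sqrt(10)·2) sinh(sqrt(10) x).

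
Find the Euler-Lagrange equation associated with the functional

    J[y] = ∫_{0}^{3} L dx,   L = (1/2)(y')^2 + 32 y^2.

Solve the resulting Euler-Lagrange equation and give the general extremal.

The Lagrangian is L = (1/2)(y')^2 + 32 y^2.
∂L/∂y = 64y.
∂L/∂y' = y'.
The Euler-Lagrange equation d/dx(∂L/∂y') − ∂L/∂y = 0 becomes:
    y'' - 64 y = 0
General solution: y(x) = A e^(8x) + B e^(-8x), where A and B are arbitrary constants fixed by the endpoint conditions.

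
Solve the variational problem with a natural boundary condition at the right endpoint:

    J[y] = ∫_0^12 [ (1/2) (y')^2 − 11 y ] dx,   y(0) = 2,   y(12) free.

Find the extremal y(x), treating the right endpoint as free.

The Lagrangian L = (1/2) (y')^2 − 11 y gives
    ∂L/∂y = −11,   ∂L/∂y' = y'.
Euler-Lagrange: d/dx(y') − (−11) = 0, i.e. y'' + 11 = 0, so
    y(x) = −(11/2) x^2 + C1 x + C2.
Fixed left endpoint y(0) = 2 ⇒ C2 = 2.
The right endpoint x = 12 is free, so the natural (transversality) condition is ∂L/∂y' |_{x=12} = 0, i.e. y'(12) = 0.
Compute y'(x) = −11 x + C1, so y'(12) = −132 + C1 = 0 ⇒ C1 = 132.
Therefore the extremal is
    y(x) = −(11/2) x^2 + 132 x + 2.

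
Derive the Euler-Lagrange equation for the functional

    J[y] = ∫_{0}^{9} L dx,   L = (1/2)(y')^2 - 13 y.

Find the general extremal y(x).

The Lagrangian is L = (1/2)(y')^2 - 13 y.
∂L/∂y = -13.
∂L/∂y' = y'.
The Euler-Lagrange equation d/dx(∂L/∂y') − ∂L/∂y = 0 becomes:
    y'' + 13 = 0
General solution: y(x) = -(13/2) x^2 + A x + B, where A and B are arbitrary constants fixed by the endpoint conditions.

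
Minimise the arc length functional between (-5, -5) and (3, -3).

Arc-length functional: J[y] = ∫ sqrt(1 + (y')^2) dx.
Lagrangian L = sqrt(1 + (y')^2) has no explicit y dependence, so ∂L/∂y = 0 and the Euler-Lagrange equation gives
    d/dx( y' / sqrt(1 + (y')^2) ) = 0  ⇒  y' / sqrt(1 + (y')^2) = const.
Hence y' is constant, so y(x) is affine.
Fitting the endpoints (-5, -5) and (3, -3):
    slope m = ((-3) − (-5)) / (3 − (-5)) = 1/4,
    intercept c = (-5) − m·(-5) = -15/4.
Extremal: y(x) = (1/4) x - 15/4.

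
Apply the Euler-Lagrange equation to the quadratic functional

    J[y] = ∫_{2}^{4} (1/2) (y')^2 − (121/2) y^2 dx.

The Lagrangian is L = (1/2) (y')^2 − (121/2) y^2.
Compute ∂L/∂y = -121y, ∂L/∂y' = y'.
The Euler-Lagrange equation d/dx(∂L/∂y') − ∂L/∂y = 0 reduces to
    y'' + 121 y = 0.
Its general solution is
    y(x) = A sin(11x) + B cos(11x),
with A, B fixed by the endpoint conditions.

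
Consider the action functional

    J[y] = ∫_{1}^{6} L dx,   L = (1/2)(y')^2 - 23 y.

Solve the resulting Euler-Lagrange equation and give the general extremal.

The Lagrangian is L = (1/2)(y')^2 - 23 y.
∂L/∂y = -23.
∂L/∂y' = y'.
The Euler-Lagrange equation d/dx(∂L/∂y') − ∂L/∂y = 0 becomes:
    y'' + 23 = 0
General solution: y(x) = -(23/2) x^2 + A x + B, where A and B are arbitrary constants fixed by the endpoint conditions.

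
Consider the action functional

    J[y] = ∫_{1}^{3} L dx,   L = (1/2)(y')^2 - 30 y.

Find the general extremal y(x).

The Lagrangian is L = (1/2)(y')^2 - 30 y.
∂L/∂y = -30.
∂L/∂y' = y'.
The Euler-Lagrange equation d/dx(∂L/∂y') − ∂L/∂y = 0 becomes:
    y'' + 30 = 0
General solution: y(x) = -15 x^2 + A x + B, where A and B are arbitrary constants fixed by the endpoint conditions.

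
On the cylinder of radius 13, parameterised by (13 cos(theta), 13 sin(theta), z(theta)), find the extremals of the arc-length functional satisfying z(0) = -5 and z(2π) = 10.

Parameterise the cylinder of radius R = 13 as
    r(θ) = (13 cos θ, 13 sin θ, z(θ)).
The arc-length element is
    ds = sqrt(169 + (dz/dθ)^2) dθ,
so the Lagrangian is L = sqrt(169 + z'^2).
L depends on z' only, not on z or θ, so ∂L/∂z = 0 and
    ∂L/∂z' = z' / sqrt(169 + z'^2).
The Euler-Lagrange equation gives
    d/dθ( z' / sqrt(169 + z'^2) ) = 0,
so z' is constant. Integrating once:
    z(θ) = a θ + b,
a helix on the cylinder (a straight line when the cylinder is unrolled). The constants a, b are determined by the endpoint conditions.
With endpoint conditions z(0) = -5 and z(2π) = 10: from z(0) = b we get b = -5, and a·2π + -5 = 10 gives a = 15/(2π), so
    z(θ) = (15/(2π)) θ − 5.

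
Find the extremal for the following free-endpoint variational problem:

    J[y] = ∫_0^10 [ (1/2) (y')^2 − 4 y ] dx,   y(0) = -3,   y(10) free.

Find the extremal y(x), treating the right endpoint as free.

The Lagrangian L = (1/2) (y')^2 − 4 y gives
    ∂L/∂y = −4,   ∂L/∂y' = y'.
Euler-Lagrange: d/dx(y') − (−4) = 0, i.e. y'' + 4 = 0, so
    y(x) = −(4/2) x^2 + C1 x + C2.
Fixed left endpoint y(0) = -3 ⇒ C2 = -3.
The right endpoint x = 10 is free, so the natural (transversality) condition is ∂L/∂y' |_{x=10} = 0, i.e. y'(10) = 0.
Compute y'(x) = −4 x + C1, so y'(10) = −40 + C1 = 0 ⇒ C1 = 40.
Therefore the extremal is
    y(x) = −2 x^2 + 40 x − 3.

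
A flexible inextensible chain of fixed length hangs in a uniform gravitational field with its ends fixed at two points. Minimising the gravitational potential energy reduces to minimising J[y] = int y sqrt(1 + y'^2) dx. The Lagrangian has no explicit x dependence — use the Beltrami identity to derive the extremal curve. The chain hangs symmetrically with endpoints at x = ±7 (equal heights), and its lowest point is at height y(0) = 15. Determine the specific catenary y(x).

The Lagrangian L(y, y') = y sqrt(1 + y'^2) has no explicit x dependence, so the Beltrami identity applies:
    L − y' ∂L/∂y' = C.
Compute ∂L/∂y' = y · y' / sqrt(1 + y'^2). Then
    L − y' ∂L/∂y'
    = y sqrt(1 + y'^2) − y · y'^2 / sqrt(1 + y'^2)
    = y (1 + y'^2 − y'^2) / sqrt(1 + y'^2)
    = y / sqrt(1 + y'^2) = C.
Squaring gives y^2 = C^2 (1 + y'^2), i.e.
    y'^2 = y^2 / C^2 − 1.
Separating variables,
    dy / sqrt(y^2 − C^2) = dx / C,
and integrating gives arccosh(y / C) = (x − a)/C, so
    y(x) = C cosh((x − a)/C),
the catenary. The constants C and a are fixed by the two endpoint conditions (and, for the hanging-chain problem, the length constraint selects C).
Now fit the given data. The endpoints x = ±7 are symmetric at equal height, so the catenary is even about its minimum: a = 0 and y(x) = C cosh(x/C). The lowest point is y(0) = C cosh(0) = C, and we are told y(0) = 15, so C = 15. Therefore
    y(x) = 15 cosh(x/15),
and at the endpoints
    y(±7) = 15 cosh(7/15).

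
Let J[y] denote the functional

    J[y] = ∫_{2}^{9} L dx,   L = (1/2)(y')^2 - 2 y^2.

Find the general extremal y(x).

The Lagrangian is L = (1/2)(y')^2 - 2 y^2.
∂L/∂y = -4y.
∂L/∂y' = y'.
The Euler-Lagrange equation d/dx(∂L/∂y') − ∂L/∂y = 0 becomes:
    y'' + 4 y = 0
General solution: y(x) = A sin(2x) + B cos(2x), where A and B are arbitrary constants fixed by the endpoint conditions.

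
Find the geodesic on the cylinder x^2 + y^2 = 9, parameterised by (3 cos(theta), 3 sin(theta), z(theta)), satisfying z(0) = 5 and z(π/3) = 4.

Parameterise the cylinder of radius R = 3 as
    r(θ) = (3 cos θ, 3 sin θ, z(θ)).
The arc-length element is
    ds = sqrt(9 + (dz/dθ)^2) dθ,
so the Lagrangian is L = sqrt(9 + z'^2).
L depends on z' only, not on z or θ, so ∂L/∂z = 0 and
    ∂L/∂z' = z' / sqrt(9 + z'^2).
The Euler-Lagrange equation gives
    d/dθ( z' / sqrt(9 + z'^2) ) = 0,
so z' is constant. Integrating once:
    z(θ) = a θ + b,
a helix on the cylinder (a straight line when the cylinder is unrolled). The constants a, b are determined by the endpoint conditions.
With endpoint conditions z(0) = 5 and z(π/3) = 4: from z(0) = b we get b = 5, and a·π/3 + 5 = 4 gives a = -3/π, so
    z(θ) = (-3/π) θ + 5.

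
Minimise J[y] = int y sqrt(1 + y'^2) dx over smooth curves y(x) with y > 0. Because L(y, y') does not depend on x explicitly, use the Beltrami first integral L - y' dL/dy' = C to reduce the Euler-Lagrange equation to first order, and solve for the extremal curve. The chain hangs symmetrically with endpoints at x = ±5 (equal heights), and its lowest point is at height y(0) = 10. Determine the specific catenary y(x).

The Lagrangian L(y, y') = y sqrt(1 + y'^2) has no explicit x dependence, so the Beltrami identity applies:
    L − y' ∂L/∂y' = C.
Compute ∂L/∂y' = y · y' / sqrt(1 + y'^2). Then
    L − y' ∂L/∂y'
    = y sqrt(1 + y'^2) − y · y'^2 / sqrt(1 + y'^2)
    = y (1 + y'^2 − y'^2) / sqrt(1 + y'^2)
    = y / sqrt(1 + y'^2) = C.
Squaring gives y^2 = C^2 (1 + y'^2), i.e.
    y'^2 = y^2 / C^2 − 1.
Separating variables,
    dy / sqrt(y^2 − C^2) = dx / C,
and integrating gives arccosh(y / C) = (x − a)/C, so
    y(x) = C cosh((x − a)/C),
the catenary. The constants C and a are fixed by the two endpoint conditions (and, for the hanging-chain problem, the length constraint selects C).
Now fit the given data. The endpoints x = ±5 are symmetric at equal height, so the catenary is even about its minimum: a = 0 and y(x) = C cosh(x/C). The lowest point is y(0) = C cosh(0) = C, and we are told y(0) = 10, so C = 10. Therefore
    y(x) = 10 cosh(x/10),
and at the endpoints
    y(±5) = 10 cosh(5/10).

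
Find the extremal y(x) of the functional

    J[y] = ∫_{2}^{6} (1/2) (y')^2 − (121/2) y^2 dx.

The Lagrangian is L = (1/2) (y')^2 − (121/2) y^2.
Compute ∂L/∂y = -121y, ∂L/∂y' = y'.
The Euler-Lagrange equation d/dx(∂L/∂y') − ∂L/∂y = 0 reduces to
    y'' + 121 y = 0.
Its general solution is
    y(x) = A sin(11x) + B cos(11x),
with A, B fixed by the endpoint conditions.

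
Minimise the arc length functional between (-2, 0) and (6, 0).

Arc-length functional: J[y] = ∫ sqrt(1 + (y')^2) dx.
Lagrangian L = sqrt(1 + (y')^2) has no explicit y dependence, so ∂L/∂y = 0 and the Euler-Lagrange equation gives
    d/dx( y' / sqrt(1 + (y')^2) ) = 0  ⇒  y' / sqrt(1 + (y')^2) = const.
Hence y' is constant, so y(x) is affine.
Fitting the endpoints (-2, 0) and (6, 0):
    slope m = (0 − 0) / (6 − (-2)) = 0,
    intercept c = 0 − m·(-2) = 0.
Extremal: y(x) = 0.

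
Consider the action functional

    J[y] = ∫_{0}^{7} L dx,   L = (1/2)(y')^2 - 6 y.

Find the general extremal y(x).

The Lagrangian is L = (1/2)(y')^2 - 6 y.
∂L/∂y = -6.
∂L/∂y' = y'.
The Euler-Lagrange equation d/dx(∂L/∂y') − ∂L/∂y = 0 becomes:
    y'' + 6 = 0
General solution: y(x) = -3 x^2 + A x + B, where A and B are arbitrary constants fixed by the endpoint conditions.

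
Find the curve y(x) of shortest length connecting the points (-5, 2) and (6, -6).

Arc-length functional: J[y] = ∫ sqrt(1 + (y')^2) dx.
Lagrangian L = sqrt(1 + (y')^2) has no explicit y dependence, so ∂L/∂y = 0 and the Euler-Lagrange equation gives
    d/dx( y' / sqrt(1 + (y')^2) ) = 0  ⇒  y' / sqrt(1 + (y')^2) = const.
Hence y' is constant, so y(x) is affine.
Fitting the endpoints (-5, 2) and (6, -6):
    slope m = ((-6) − 2) / (6 − (-5)) = -8/11,
    intercept c = 2 − m·(-5) = -18/11.
Extremal: y(x) = (-8/11) x - 18/11.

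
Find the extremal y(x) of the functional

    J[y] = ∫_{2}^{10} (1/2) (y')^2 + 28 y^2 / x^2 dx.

The Lagrangian is L = (1/2) (y')^2 + 28 y^2 / x^2.
Compute ∂L/∂y = 56y/x^2, ∂L/∂y' = y'.
The Euler-Lagrange equation d/dx(∂L/∂y') − ∂L/∂y = 0 reduces to
    y'' − 56/x^2 · y = 0  (x > 0).
Its general solution is
    y(x) = A x^8 + B x^(-7),
with A, B fixed by the endpoint conditions.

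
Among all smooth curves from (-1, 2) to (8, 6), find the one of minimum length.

Arc-length functional: J[y] = ∫ sqrt(1 + (y')^2) dx.
Lagrangian L = sqrt(1 + (y')^2) has no explicit y dependence, so ∂L/∂y = 0 and the Euler-Lagrange equation gives
    d/dx( y' / sqrt(1 + (y')^2) ) = 0  ⇒  y' / sqrt(1 + (y')^2) = const.
Hence y' is constant, so y(x) is affine.
Fitting the endpoints (-1, 2) and (8, 6):
    slope m = (6 − 2) / (8 − (-1)) = 4/9,
    intercept c = 2 − m·(-1) = 22/9.
Extremal: y(x) = (4/9) x + 22/9.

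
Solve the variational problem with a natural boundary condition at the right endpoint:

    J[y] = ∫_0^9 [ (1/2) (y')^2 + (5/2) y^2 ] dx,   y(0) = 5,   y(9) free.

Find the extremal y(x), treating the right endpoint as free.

The Lagrangian L = (1/2) (y')^2 + (5/2) y^2 gives
    ∂L/∂y = 5 y,   ∂L/∂y' = y'.
Euler-Lagrange: y'' − 5 y = 0.
With k = sqrt(5), the general solution is
    y(x) = A cosh(sqrt(5) x) + B sinh(sqrt(5) x).
Fixed left endpoint y(0) = 5 ⇒ A = 5.
The right endpoint x = 9 is free, so the natural (transversality) condition is ∂L/∂y' |_{x=9} = 0, i.e. y'(9) = 0.
Compute y'(x) = A k sinh(k x) + B k cosh(k x), so
    y'(9) = A k sinh(k·9) + B k cosh(k·9) = 0
    ⇒ B = −A tanh(k·9) = − 5 tanh(sqrt(5)·9).
Therefore the extremal is
    y(x) = 5 cosh(sqrt(5) x) − 5 tanh(sqrt(5)·9) sinh(sqrt(5) x).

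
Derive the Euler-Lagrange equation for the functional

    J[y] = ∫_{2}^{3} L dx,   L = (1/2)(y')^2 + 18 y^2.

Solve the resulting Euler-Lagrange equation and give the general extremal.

The Lagrangian is L = (1/2)(y')^2 + 18 y^2.
∂L/∂y = 36y.
∂L/∂y' = y'.
The Euler-Lagrange equation d/dx(∂L/∂y') − ∂L/∂y = 0 becomes:
    y'' - 36 y = 0
General solution: y(x) = A e^(6x) + B e^(-6x), where A and B are arbitrary constants fixed by the endpoint conditions.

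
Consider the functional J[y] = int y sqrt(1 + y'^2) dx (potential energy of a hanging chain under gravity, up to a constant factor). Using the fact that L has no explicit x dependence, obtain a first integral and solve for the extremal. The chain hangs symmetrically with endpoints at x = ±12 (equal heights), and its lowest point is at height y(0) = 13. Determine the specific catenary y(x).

The Lagrangian L(y, y') = y sqrt(1 + y'^2) has no explicit x dependence, so the Beltrami identity applies:
    L − y' ∂L/∂y' = C.
Compute ∂L/∂y' = y · y' / sqrt(1 + y'^2). Then
    L − y' ∂L/∂y'
    = y sqrt(1 + y'^2) − y · y'^2 / sqrt(1 + y'^2)
    = y (1 + y'^2 − y'^2) / sqrt(1 + y'^2)
    = y / sqrt(1 + y'^2) = C.
Squaring gives y^2 = C^2 (1 + y'^2), i.e.
    y'^2 = y^2 / C^2 − 1.
Separating variables,
    dy / sqrt(y^2 − C^2) = dx / C,
and integrating gives arccosh(y / C) = (x − a)/C, so
    y(x) = C cosh((x − a)/C),
the catenary. The constants C and a are fixed by the two endpoint conditions (and, for the hanging-chain problem, the length constraint selects C).
Now fit the given data. The endpoints x = ±12 are symmetric at equal height, so the catenary is even about its minimum: a = 0 and y(x) = C cosh(x/C). The lowest point is y(0) = C cosh(0) = C, and we are told y(0) = 13, so C = 13. Therefore
    y(x) = 13 cosh(x/13),
and at the endpoints
    y(±12) = 13 cosh(12/13).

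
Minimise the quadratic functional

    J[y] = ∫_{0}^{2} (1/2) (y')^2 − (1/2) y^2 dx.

The Lagrangian is L = (1/2) (y')^2 − (1/2) y^2.
Compute ∂L/∂y = -y, ∂L/∂y' = y'.
The Euler-Lagrange equation d/dx(∂L/∂y') − ∂L/∂y = 0 reduces to
    y'' + y = 0.
Its general solution is
    y(x) = A sin(x) + B cos(x),
with A, B fixed by the endpoint conditions.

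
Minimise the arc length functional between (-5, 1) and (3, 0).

Arc-length functional: J[y] = ∫ sqrt(1 + (y')^2) dx.
Lagrangian L = sqrt(1 + (y')^2) has no explicit y dependence, so ∂L/∂y = 0 and the Euler-Lagrange equation gives
    d/dx( y' / sqrt(1 + (y')^2) ) = 0  ⇒  y' / sqrt(1 + (y')^2) = const.
Hence y' is constant, so y(x) is affine.
Fitting the endpoints (-5, 1) and (3, 0):
    slope m = (0 − 1) / (3 − (-5)) = -1/8,
    intercept c = 1 − m·(-5) = 3/8.
Extremal: y(x) = (-1/8) x + 3/8.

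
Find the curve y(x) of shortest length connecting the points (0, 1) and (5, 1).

Arc-length functional: J[y] = ∫ sqrt(1 + (y')^2) dx.
Lagrangian L = sqrt(1 + (y')^2) has no explicit y dependence, so ∂L/∂y = 0 and the Euler-Lagrange equation gives
    d/dx( y' / sqrt(1 + (y')^2) ) = 0  ⇒  y' / sqrt(1 + (y')^2) = const.
Hence y' is constant, so y(x) is affine.
Fitting the endpoints (0, 1) and (5, 1):
    slope m = (1 − 1) / (5 − 0) = 0,
    intercept c = 1 − m·0 = 1.
Extremal: y(x) = 1.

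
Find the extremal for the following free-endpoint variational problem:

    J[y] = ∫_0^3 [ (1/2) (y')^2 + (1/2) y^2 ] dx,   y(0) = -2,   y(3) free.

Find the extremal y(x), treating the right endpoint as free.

The Lagrangian L = (1/2) (y')^2 + (1/2) y^2 gives
    ∂L/∂y = 1 y,   ∂L/∂y' = y'.
Euler-Lagrange: y'' − y = 0.
With k = 1, the general solution is
    y(x) = A cosh(x) + B sinh(x).
Fixed left endpoint y(0) = -2 ⇒ A = -2.
The right endpoint x = 3 is free, so the natural (transversality) condition is ∂L/∂y' |_{x=3} = 0, i.e. y'(3) = 0.
Compute y'(x) = A k sinh(k x) + B k cosh(k x), so
    y'(3) = A k sinh(k·3) + B k cosh(k·3) = 0
    ⇒ B = −A tanh(k·3) = 2 tanh(1·3).
Therefore the extremal is
    y(x) = −2 cosh(1 x) + 2 tanh(1·3) sinh(1 x).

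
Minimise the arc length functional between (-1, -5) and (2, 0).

Arc-length functional: J[y] = ∫ sqrt(1 + (y')^2) dx.
Lagrangian L = sqrt(1 + (y')^2) has no explicit y dependence, so ∂L/∂y = 0 and the Euler-Lagrange equation gives
    d/dx( y' / sqrt(1 + (y')^2) ) = 0  ⇒  y' / sqrt(1 + (y')^2) = const.
Hence y' is constant, so y(x) is affine.
Fitting the endpoints (-1, -5) and (2, 0):
    slope m = (0 − (-5)) / (2 − (-1)) = 5/3,
    intercept c = (-5) − m·(-1) = -10/3.
Extremal: y(x) = (5/3) x - 10/3.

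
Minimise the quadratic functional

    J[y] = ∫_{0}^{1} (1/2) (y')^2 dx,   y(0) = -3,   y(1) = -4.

The Lagrangian is L = (1/2) (y')^2.
Compute ∂L/∂y = 0, ∂L/∂y' = y'.
The Euler-Lagrange equation d/dx(∂L/∂y') − ∂L/∂y = 0 reduces to
    y'' = 0.
Its general solution is
    y(x) = A x + B,
with A, B fixed by the endpoint conditions.
Applying the endpoint conditions y(0) = -3 and y(1) = -4: solve A·0 + B = -3 and A·1 + B = -4. Subtracting gives A(1 − 0) = -4 − -3, so A = -1, and B = -3 − A·0 = -3. Therefore
    y(x) = -x - 3.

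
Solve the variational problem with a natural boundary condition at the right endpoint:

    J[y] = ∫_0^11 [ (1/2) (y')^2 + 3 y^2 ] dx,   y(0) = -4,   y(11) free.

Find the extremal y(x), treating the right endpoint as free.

The Lagrangian L = (1/2) (y')^2 + 3 y^2 gives
    ∂L/∂y = 6 y,   ∂L/∂y' = y'.
Euler-Lagrange: y'' − 6 y = 0.
With k = sqrt(6), the general solution is
    y(x) = A cosh(sqrt(6) x) + B sinh(sqrt(6) x).
Fixed left endpoint y(0) = -4 ⇒ A = -4.
The right endpoint x = 11 is free, so the natural (transversality) condition is ∂L/∂y' |_{x=11} = 0, i.e. y'(11) = 0.
Compute y'(x) = A k sinh(k x) + B k cosh(k x), so
    y'(11) = A k sinh(k·11) + B k cosh(k·11) = 0
    ⇒ B = −A tanh(k·11) = 4 tanh(sqrt(6)·11).
Therefore the extremal is
    y(x) = −4 cosh(sqrt(6) x) + 4 tanh(sqrt(6)·11) sinh(sqrt(6) x).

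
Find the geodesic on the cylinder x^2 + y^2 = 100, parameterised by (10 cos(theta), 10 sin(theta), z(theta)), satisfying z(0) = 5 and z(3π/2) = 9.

Parameterise the cylinder of radius R = 10 as
    r(θ) = (10 cos θ, 10 sin θ, z(θ)).
The arc-length element is
    ds = sqrt(100 + (dz/dθ)^2) dθ,
so the Lagrangian is L = sqrt(100 + z'^2).
L depends on z' only, not on z or θ, so ∂L/∂z = 0 and
    ∂L/∂z' = z' / sqrt(100 + z'^2).
The Euler-Lagrange equation gives
    d/dθ( z' / sqrt(100 + z'^2) ) = 0,
so z' is constant. Integrating once:
    z(θ) = a θ + b,
a helix on the cylinder (a straight line when the cylinder is unrolled). The constants a, b are determined by the endpoint conditions.
With endpoint conditions z(0) = 5 and z(3π/2) = 9: from z(0) = b we get b = 5, and a·3π/2 + 5 = 9 gives a = 8/(3π), so
    z(θ) = (8/(3π)) θ + 5.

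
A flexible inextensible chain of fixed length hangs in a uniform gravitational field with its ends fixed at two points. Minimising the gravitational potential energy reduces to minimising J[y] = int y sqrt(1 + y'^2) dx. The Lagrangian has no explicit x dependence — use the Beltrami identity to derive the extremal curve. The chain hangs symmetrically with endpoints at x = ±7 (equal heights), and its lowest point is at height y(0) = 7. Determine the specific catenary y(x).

The Lagrangian L(y, y') = y sqrt(1 + y'^2) has no explicit x dependence, so the Beltrami identity applies:
    L − y' ∂L/∂y' = C.
Compute ∂L/∂y' = y · y' / sqrt(1 + y'^2). Then
    L − y' ∂L/∂y'
    = y sqrt(1 + y'^2) − y · y'^2 / sqrt(1 + y'^2)
    = y (1 + y'^2 − y'^2) / sqrt(1 + y'^2)
    = y / sqrt(1 + y'^2) = C.
Squaring gives y^2 = C^2 (1 + y'^2), i.e.
    y'^2 = y^2 / C^2 − 1.
Separating variables,
    dy / sqrt(y^2 − C^2) = dx / C,
and integrating gives arccosh(y / C) = (x − a)/C, so
    y(x) = C cosh((x − a)/C),
the catenary. The constants C and a are fixed by the two endpoint conditions (and, for the hanging-chain problem, the length constraint selects C).
Now fit the given data. The endpoints x = ±7 are symmetric at equal height, so the catenary is even about its minimum: a = 0 and y(x) = C cosh(x/C). The lowest point is y(0) = C cosh(0) = C, and we are told y(0) = 7, so C = 7. Therefore
    y(x) = 7 cosh(x/7),
and at the endpoints
    y(±7) = 7 cosh(7/7).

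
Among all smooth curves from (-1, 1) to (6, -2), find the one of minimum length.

Arc-length functional: J[y] = ∫ sqrt(1 + (y')^2) dx.
Lagrangian L = sqrt(1 + (y')^2) has no explicit y dependence, so ∂L/∂y = 0 and the Euler-Lagrange equation gives
    d/dx( y' / sqrt(1 + (y')^2) ) = 0  ⇒  y' / sqrt(1 + (y')^2) = const.
Hence y' is constant, so y(x) is affine.
Fitting the endpoints (-1, 1) and (6, -2):
    slope m = ((-2) − 1) / (6 − (-1)) = -3/7,
    intercept c = 1 − m·(-1) = 4/7.
Extremal: y(x) = (-3/7) x + 4/7.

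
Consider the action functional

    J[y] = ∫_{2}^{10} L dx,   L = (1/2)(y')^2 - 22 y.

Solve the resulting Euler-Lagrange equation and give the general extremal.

The Lagrangian is L = (1/2)(y')^2 - 22 y.
∂L/∂y = -22.
∂L/∂y' = y'.
The Euler-Lagrange equation d/dx(∂L/∂y') − ∂L/∂y = 0 becomes:
    y'' + 22 = 0
General solution: y(x) = -11 x^2 + A x + B, where A and B are arbitrary constants fixed by the endpoint conditions.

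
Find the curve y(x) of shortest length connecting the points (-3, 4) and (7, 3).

Arc-length functional: J[y] = ∫ sqrt(1 + (y')^2) dx.
Lagrangian L = sqrt(1 + (y')^2) has no explicit y dependence, so ∂L/∂y = 0 and the Euler-Lagrange equation gives
    d/dx( y' / sqrt(1 + (y')^2) ) = 0  ⇒  y' / sqrt(1 + (y')^2) = const.
Hence y' is constant, so y(x) is affine.
Fitting the endpoints (-3, 4) and (7, 3):
    slope m = (3 − 4) / (7 − (-3)) = -1/10,
    intercept c = 4 − m·(-3) = 37/10.
Extremal: y(x) = (-1/10) x + 37/10.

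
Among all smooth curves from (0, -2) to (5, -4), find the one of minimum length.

Arc-length functional: J[y] = ∫ sqrt(1 + (y')^2) dx.
Lagrangian L = sqrt(1 + (y')^2) has no explicit y dependence, so ∂L/∂y = 0 and the Euler-Lagrange equation gives
    d/dx( y' / sqrt(1 + (y')^2) ) = 0  ⇒  y' / sqrt(1 + (y')^2) = const.
Hence y' is constant, so y(x) is affine.
Fitting the endpoints (0, -2) and (5, -4):
    slope m = ((-4) − (-2)) / (5 − 0) = -2/5,
    intercept c = (-2) − m·0 = -2.
Extremal: y(x) = (-2/5) x - 2.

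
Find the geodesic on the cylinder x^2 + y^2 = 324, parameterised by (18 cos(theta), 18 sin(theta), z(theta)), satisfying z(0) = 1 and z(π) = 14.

Parameterise the cylinder of radius R = 18 as
    r(θ) = (18 cos θ, 18 sin θ, z(θ)).
The arc-length element is
    ds = sqrt(324 + (dz/dθ)^2) dθ,
so the Lagrangian is L = sqrt(324 + z'^2).
L depends on z' only, not on z or θ, so ∂L/∂z = 0 and
    ∂L/∂z' = z' / sqrt(324 + z'^2).
The Euler-Lagrange equation gives
    d/dθ( z' / sqrt(324 + z'^2) ) = 0,
so z' is constant. Integrating once:
    z(θ) = a θ + b,
a helix on the cylinder (a straight line when the cylinder is unrolled). The constants a, b are determined by the endpoint conditions.
With endpoint conditions z(0) = 1 and z(π) = 14: from z(0) = b we get b = 1, and a·π + 1 = 14 gives a = 13/π, so
    z(θ) = (13/π) θ + 1.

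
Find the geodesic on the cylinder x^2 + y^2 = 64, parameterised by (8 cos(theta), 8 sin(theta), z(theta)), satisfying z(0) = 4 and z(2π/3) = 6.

Parameterise the cylinder of radius R = 8 as
    r(θ) = (8 cos θ, 8 sin θ, z(θ)).
The arc-length element is
    ds = sqrt(64 + (dz/dθ)^2) dθ,
so the Lagrangian is L = sqrt(64 + z'^2).
L depends on z' only, not on z or θ, so ∂L/∂z = 0 and
    ∂L/∂z' = z' / sqrt(64 + z'^2).
The Euler-Lagrange equation gives
    d/dθ( z' / sqrt(64 + z'^2) ) = 0,
so z' is constant. Integrating once:
    z(θ) = a θ + b,
a helix on the cylinder (a straight line when the cylinder is unrolled). The constants a, b are determined by the endpoint conditions.
With endpoint conditions z(0) = 4 and z(2π/3) = 6: from z(0) = b we get b = 4, and a·2π/3 + 4 = 6 gives a = 3/π, so
    z(θ) = (3/π) θ + 4.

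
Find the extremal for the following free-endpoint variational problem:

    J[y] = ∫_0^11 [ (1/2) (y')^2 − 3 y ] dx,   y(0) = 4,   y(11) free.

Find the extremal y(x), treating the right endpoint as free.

The Lagrangian L = (1/2) (y')^2 − 3 y gives
    ∂L/∂y = −3,   ∂L/∂y' = y'.
Euler-Lagrange: d/dx(y') − (−3) = 0, i.e. y'' + 3 = 0, so
    y(x) = −(3/2) x^2 + C1 x + C2.
Fixed left endpoint y(0) = 4 ⇒ C2 = 4.
The right endpoint x = 11 is free, so the natural (transversality) condition is ∂L/∂y' |_{x=11} = 0, i.e. y'(11) = 0.
Compute y'(x) = −3 x + C1, so y'(11) = −33 + C1 = 0 ⇒ C1 = 33.
Therefore the extremal is
    y(x) = −(3/2) x^2 + 33 x + 4.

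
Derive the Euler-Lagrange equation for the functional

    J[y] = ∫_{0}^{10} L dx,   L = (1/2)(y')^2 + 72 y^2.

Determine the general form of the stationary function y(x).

The Lagrangian is L = (1/2)(y')^2 + 72 y^2.
∂L/∂y = 144y.
∂L/∂y' = y'.
The Euler-Lagrange equation d/dx(∂L/∂y') − ∂L/∂y = 0 becomes:
    y'' - 144 y = 0
General solution: y(x) = A e^(12x) + B e^(-12x), where A and B are arbitrary constants fixed by the endpoint conditions.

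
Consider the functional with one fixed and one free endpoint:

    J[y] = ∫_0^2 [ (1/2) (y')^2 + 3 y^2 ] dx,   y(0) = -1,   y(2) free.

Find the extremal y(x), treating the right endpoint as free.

The Lagrangian L = (1/2) (y')^2 + 3 y^2 gives
    ∂L/∂y = 6 y,   ∂L/∂y' = y'.
Euler-Lagrange: y'' − 6 y = 0.
With k = sqrt(6), the general solution is
    y(x) = A cosh(sqrt(6) x) + B sinh(sqrt(6) x).
Fixed left endpoint y(0) = -1 ⇒ A = -1.
The right endpoint x = 2 is free, so the natural (transversality) condition is ∂L/∂y' |_{x=2} = 0, i.e. y'(2) = 0.
Compute y'(x) = A k sinh(k x) + B k cosh(k x), so
    y'(2) = A k sinh(k·2) + B k cosh(k·2) = 0
    ⇒ B = −A tanh(k·2) = tanh(sqrt(6)·2).
Therefore the extremal is
    y(x) = −cosh(sqrt(6) x) + tanh(sqrt(6)·2) sinh(sqrt(6) x).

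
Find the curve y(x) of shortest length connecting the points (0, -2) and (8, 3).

Arc-length functional: J[y] = ∫ sqrt(1 + (y')^2) dx.
Lagrangian L = sqrt(1 + (y')^2) has no explicit y dependence, so ∂L/∂y = 0 and the Euler-Lagrange equation gives
    d/dx( y' / sqrt(1 + (y')^2) ) = 0  ⇒  y' / sqrt(1 + (y')^2) = const.
Hence y' is constant, so y(x) is affine.
Fitting the endpoints (0, -2) and (8, 3):
    slope m = (3 − (-2)) / (8 − 0) = 5/8,
    intercept c = (-2) − m·0 = -2.
Extremal: y(x) = (5/8) x - 2.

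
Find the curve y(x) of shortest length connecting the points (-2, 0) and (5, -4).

Arc-length functional: J[y] = ∫ sqrt(1 + (y')^2) dx.
Lagrangian L = sqrt(1 + (y')^2) has no explicit y dependence, so ∂L/∂y = 0 and the Euler-Lagrange equation gives
    d/dx( y' / sqrt(1 + (y')^2) ) = 0  ⇒  y' / sqrt(1 + (y')^2) = const.
Hence y' is constant, so y(x) is affine.
Fitting the endpoints (-2, 0) and (5, -4):
    slope m = ((-4) − 0) / (5 − (-2)) = -4/7,
    intercept c = 0 − m·(-2) = -8/7.
Extremal: y(x) = (-4/7) x - 8/7.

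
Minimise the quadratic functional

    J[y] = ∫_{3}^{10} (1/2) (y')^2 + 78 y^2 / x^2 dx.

The Lagrangian is L = (1/2) (y')^2 + 78 y^2 / x^2.
Compute ∂L/∂y = 156y/x^2, ∂L/∂y' = y'.
The Euler-Lagrange equation d/dx(∂L/∂y') − ∂L/∂y = 0 reduces to
    y'' − 156/x^2 · y = 0  (x > 0).
Its general solution is
    y(x) = A x^13 + B x^(-12),
with A, B fixed by the endpoint conditions.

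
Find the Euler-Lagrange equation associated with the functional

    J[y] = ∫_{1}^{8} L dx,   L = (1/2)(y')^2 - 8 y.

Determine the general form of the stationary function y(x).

The Lagrangian is L = (1/2)(y')^2 - 8 y.
∂L/∂y = -8.
∂L/∂y' = y'.
The Euler-Lagrange equation d/dx(∂L/∂y') − ∂L/∂y = 0 becomes:
    y'' + 8 = 0
General solution: y(x) = -4 x^2 + A x + B, where A and B are arbitrary constants fixed by the endpoint conditions.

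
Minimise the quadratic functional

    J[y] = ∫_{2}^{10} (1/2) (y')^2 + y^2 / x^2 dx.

The Lagrangian is L = (1/2) (y')^2 + y^2 / x^2.
Compute ∂L/∂y = 2y/x^2, ∂L/∂y' = y'.
The Euler-Lagrange equation d/dx(∂L/∂y') − ∂L/∂y = 0 reduces to
    y'' − 2/x^2 · y = 0  (x > 0).
Its general solution is
    y(x) = A x^2 + B / x,
with A, B fixed by the endpoint conditions.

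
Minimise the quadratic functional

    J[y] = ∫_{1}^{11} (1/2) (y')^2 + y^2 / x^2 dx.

The Lagrangian is L = (1/2) (y')^2 + y^2 / x^2.
Compute ∂L/∂y = 2y/x^2, ∂L/∂y' = y'.
The Euler-Lagrange equation d/dx(∂L/∂y') − ∂L/∂y = 0 reduces to
    y'' − 2/x^2 · y = 0  (x > 0).
Its general solution is
    y(x) = A x^2 + B / x,
with A, B fixed by the endpoint conditions.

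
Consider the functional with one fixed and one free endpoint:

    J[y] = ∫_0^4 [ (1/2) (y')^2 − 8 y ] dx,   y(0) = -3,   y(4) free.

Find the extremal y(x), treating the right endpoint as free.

The Lagrangian L = (1/2) (y')^2 − 8 y gives
    ∂L/∂y = −8,   ∂L/∂y' = y'.
Euler-Lagrange: d/dx(y') − (−8) = 0, i.e. y'' + 8 = 0, so
    y(x) = −(8/2) x^2 + C1 x + C2.
Fixed left endpoint y(0) = -3 ⇒ C2 = -3.
The right endpoint x = 4 is free, so the natural (transversality) condition is ∂L/∂y' |_{x=4} = 0, i.e. y'(4) = 0.
Compute y'(x) = −8 x + C1, so y'(4) = −32 + C1 = 0 ⇒ C1 = 32.
Therefore the extremal is
    y(x) = −4 x^2 + 32 x − 3.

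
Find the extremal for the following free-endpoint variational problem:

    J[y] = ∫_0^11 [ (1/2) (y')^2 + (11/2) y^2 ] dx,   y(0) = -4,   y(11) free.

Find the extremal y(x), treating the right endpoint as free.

The Lagrangian L = (1/2) (y')^2 + (11/2) y^2 gives
    ∂L/∂y = 11 y,   ∂L/∂y' = y'.
Euler-Lagrange: y'' − 11 y = 0.
With k = sqrt(11), the general solution is
    y(x) = A cosh(sqrt(11) x) + B sinh(sqrt(11) x).
Fixed left endpoint y(0) = -4 ⇒ A = -4.
The right endpoint x = 11 is free, so the natural (transversality) condition is ∂L/∂y' |_{x=11} = 0, i.e. y'(11) = 0.
Compute y'(x) = A k sinh(k x) + B k cosh(k x), so
    y'(11) = A k sinh(k·11) + B k cosh(k·11) = 0
    ⇒ B = −A tanh(k·11) = 4 tanh(sqrt(11)·11).
Therefore the extremal is
    y(x) = −4 cosh(sqrt(11) x) + 4 tanh(sqrt(11)·11) sinh(sqrt(11) x).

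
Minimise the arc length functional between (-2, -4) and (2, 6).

Arc-length functional: J[y] = ∫ sqrt(1 + (y')^2) dx.
Lagrangian L = sqrt(1 + (y')^2) has no explicit y dependence, so ∂L/∂y = 0 and the Euler-Lagrange equation gives
    d/dx( y' / sqrt(1 + (y')^2) ) = 0  ⇒  y' / sqrt(1 + (y')^2) = const.
Hence y' is constant, so y(x) is affine.
Fitting the endpoints (-2, -4) and (2, 6):
    slope m = (6 − (-4)) / (2 − (-2)) = 5/2,
    intercept c = (-4) − m·(-2) = 1.
Extremal: y(x) = (5/2) x + 1.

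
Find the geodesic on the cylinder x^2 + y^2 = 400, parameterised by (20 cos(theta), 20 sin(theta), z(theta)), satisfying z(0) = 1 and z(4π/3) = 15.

Parameterise the cylinder of radius R = 20 as
    r(θ) = (20 cos θ, 20 sin θ, z(θ)).
The arc-length element is
    ds = sqrt(400 + (dz/dθ)^2) dθ,
so the Lagrangian is L = sqrt(400 + z'^2).
L depends on z' only, not on z or θ, so ∂L/∂z = 0 and
    ∂L/∂z' = z' / sqrt(400 + z'^2).
The Euler-Lagrange equation gives
    d/dθ( z' / sqrt(400 + z'^2) ) = 0,
so z' is constant. Integrating once:
    z(θ) = a θ + b,
a helix on the cylinder (a straight line when the cylinder is unrolled). The constants a, b are determined by the endpoint conditions.
With endpoint conditions z(0) = 1 and z(4π/3) = 15: from z(0) = b we get b = 1, and a·4π/3 + 1 = 15 gives a = 21/(2π), so
    z(θ) = (21/(2π)) θ + 1.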